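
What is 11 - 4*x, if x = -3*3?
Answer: 47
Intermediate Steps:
x = -9
11 - 4*x = 11 - 4*(-9) = 11 + 36 = 47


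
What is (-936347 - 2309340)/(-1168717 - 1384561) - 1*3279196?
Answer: -8372695758801/2553278 ≈ -3.2792e+6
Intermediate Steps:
(-936347 - 2309340)/(-1168717 - 1384561) - 1*3279196 = -3245687/(-2553278) - 3279196 = -3245687*(-1/2553278) - 3279196 = 3245687/2553278 - 3279196 = -8372695758801/2553278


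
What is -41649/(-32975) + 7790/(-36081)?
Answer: 65571701/62619525 ≈ 1.0471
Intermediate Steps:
-41649/(-32975) + 7790/(-36081) = -41649*(-1/32975) + 7790*(-1/36081) = 41649/32975 - 410/1899 = 65571701/62619525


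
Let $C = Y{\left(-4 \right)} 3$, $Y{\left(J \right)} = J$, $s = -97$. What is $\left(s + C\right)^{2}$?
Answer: $11881$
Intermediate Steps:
$C = -12$ ($C = \left(-4\right) 3 = -12$)
$\left(s + C\right)^{2} = \left(-97 - 12\right)^{2} = \left(-109\right)^{2} = 11881$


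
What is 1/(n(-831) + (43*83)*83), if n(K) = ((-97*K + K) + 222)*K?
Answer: -1/66182111 ≈ -1.5110e-8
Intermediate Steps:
n(K) = K*(222 - 96*K) (n(K) = (-96*K + 222)*K = (222 - 96*K)*K = K*(222 - 96*K))
1/(n(-831) + (43*83)*83) = 1/(6*(-831)*(37 - 16*(-831)) + (43*83)*83) = 1/(6*(-831)*(37 + 13296) + 3569*83) = 1/(6*(-831)*13333 + 296227) = 1/(-66478338 + 296227) = 1/(-66182111) = -1/66182111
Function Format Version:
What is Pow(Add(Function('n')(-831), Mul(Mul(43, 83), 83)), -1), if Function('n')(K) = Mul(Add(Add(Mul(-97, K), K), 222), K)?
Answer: Rational(-1, 66182111) ≈ -1.5110e-8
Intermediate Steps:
Function('n')(K) = Mul(K, Add(222, Mul(-96, K))) (Function('n')(K) = Mul(Add(Mul(-96, K), 222), K) = Mul(Add(222, Mul(-96, K)), K) = Mul(K, Add(222, Mul(-96, K))))
Pow(Add(Function('n')(-831), Mul(Mul(43, 83), 83)), -1) = Pow(Add(Mul(6, -831, Add(37, Mul(-16, -831))), Mul(Mul(43, 83), 83)), -1) = Pow(Add(Mul(6, -831, Add(37, 13296)), Mul(3569, 83)), -1) = Pow(Add(Mul(6, -831, 13333), 296227), -1) = Pow(Add(-66478338, 296227), -1) = Pow(-66182111, -1) = Rational(-1, 66182111)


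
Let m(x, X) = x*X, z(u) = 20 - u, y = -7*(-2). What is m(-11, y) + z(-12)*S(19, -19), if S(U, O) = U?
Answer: 454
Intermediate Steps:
y = 14
m(x, X) = X*x
m(-11, y) + z(-12)*S(19, -19) = 14*(-11) + (20 - 1*(-12))*19 = -154 + (20 + 12)*19 = -154 + 32*19 = -154 + 608 = 454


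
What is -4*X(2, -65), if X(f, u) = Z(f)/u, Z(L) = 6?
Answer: 24/65 ≈ 0.36923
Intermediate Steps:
X(f, u) = 6/u
-4*X(2, -65) = -24/(-65) = -24*(-1)/65 = -4*(-6/65) = 24/65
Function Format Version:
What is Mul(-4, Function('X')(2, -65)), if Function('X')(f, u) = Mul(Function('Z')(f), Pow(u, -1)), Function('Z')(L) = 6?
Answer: Rational(24, 65) ≈ 0.36923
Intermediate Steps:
Function('X')(f, u) = Mul(6, Pow(u, -1))
Mul(-4, Function('X')(2, -65)) = Mul(-4, Mul(6, Pow(-65, -1))) = Mul(-4, Mul(6, Rational(-1, 65))) = Mul(-4, Rational(-6, 65)) = Rational(24, 65)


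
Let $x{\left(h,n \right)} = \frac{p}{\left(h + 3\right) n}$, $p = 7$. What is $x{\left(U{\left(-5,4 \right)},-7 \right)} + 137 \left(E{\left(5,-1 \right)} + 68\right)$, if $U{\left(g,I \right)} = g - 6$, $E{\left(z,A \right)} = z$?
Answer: $\frac{80009}{8} \approx 10001.0$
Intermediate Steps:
$U{\left(g,I \right)} = -6 + g$ ($U{\left(g,I \right)} = g - 6 = -6 + g$)
$x{\left(h,n \right)} = \frac{7}{n \left(3 + h\right)}$ ($x{\left(h,n \right)} = \frac{7}{\left(h + 3\right) n} = \frac{7}{\left(3 + h\right) n} = \frac{7}{n \left(3 + h\right)}$)
$x{\left(U{\left(-5,4 \right)},-7 \right)} + 137 \left(E{\left(5,-1 \right)} + 68\right) = \frac{7}{\left(-7\right) \left(3 - 11\right)} + 137 \left(5 + 68\right) = 7 \left(- \frac{1}{7}\right) \frac{1}{3 - 11} + 137 \cdot 73 = 7 \left(- \frac{1}{7}\right) \frac{1}{-8} + 10001 = 7 \left(- \frac{1}{7}\right) \left(- \frac{1}{8}\right) + 10001 = \frac{1}{8} + 10001 = \frac{80009}{8}$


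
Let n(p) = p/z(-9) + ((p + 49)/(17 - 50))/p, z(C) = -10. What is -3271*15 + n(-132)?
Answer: -1068348619/21780 ≈ -49052.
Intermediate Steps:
n(p) = -p/10 + (-49/33 - p/33)/p (n(p) = p/(-10) + ((p + 49)/(17 - 50))/p = p*(-⅒) + ((49 + p)/(-33))/p = -p/10 + ((49 + p)*(-1/33))/p = -p/10 + (-49/33 - p/33)/p)
-3271*15 + n(-132) = -3271*15 + (1/330)*(-490 - 132*(-10 - 33*(-132)))/(-132) = -49065 + (1/330)*(-1/132)*(-490 - 132*(-10 + 4356)) = -49065 + (1/330)*(-1/132)*(-490 - 132*4346) = -49065 + (1/330)*(-1/132)*(-490 - 573672) = -49065 + (1/330)*(-1/132)*(-574162) = -49065 + 287081/21780 = -1068348619/21780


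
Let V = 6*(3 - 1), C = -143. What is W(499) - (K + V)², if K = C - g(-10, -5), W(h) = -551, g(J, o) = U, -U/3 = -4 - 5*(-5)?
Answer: -5175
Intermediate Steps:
U = -63 (U = -3*(-4 - 5*(-5)) = -3*(-4 + 25) = -3*21 = -63)
g(J, o) = -63
V = 12 (V = 6*2 = 12)
K = -80 (K = -143 - 1*(-63) = -143 + 63 = -80)
W(499) - (K + V)² = -551 - (-80 + 12)² = -551 - 1*(-68)² = -551 - 1*4624 = -551 - 4624 = -5175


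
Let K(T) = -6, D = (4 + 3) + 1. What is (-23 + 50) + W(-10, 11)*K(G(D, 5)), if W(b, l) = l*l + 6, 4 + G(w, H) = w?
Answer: -735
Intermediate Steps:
D = 8 (D = 7 + 1 = 8)
G(w, H) = -4 + w
W(b, l) = 6 + l**2 (W(b, l) = l**2 + 6 = 6 + l**2)
(-23 + 50) + W(-10, 11)*K(G(D, 5)) = (-23 + 50) + (6 + 11**2)*(-6) = 27 + (6 + 121)*(-6) = 27 + 127*(-6) = 27 - 762 = -735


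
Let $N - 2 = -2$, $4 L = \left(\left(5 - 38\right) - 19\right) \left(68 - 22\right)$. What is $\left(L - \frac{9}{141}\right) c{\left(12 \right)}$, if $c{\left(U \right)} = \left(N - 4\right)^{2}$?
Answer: $- \frac{449744}{47} \approx -9569.0$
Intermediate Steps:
$L = -598$ ($L = \frac{\left(\left(5 - 38\right) - 19\right) \left(68 - 22\right)}{4} = \frac{\left(\left(5 - 38\right) - 19\right) 46}{4} = \frac{\left(-33 - 19\right) 46}{4} = \frac{\left(-52\right) 46}{4} = \frac{1}{4} \left(-2392\right) = -598$)
$N = 0$ ($N = 2 - 2 = 0$)
$c{\left(U \right)} = 16$ ($c{\left(U \right)} = \left(0 - 4\right)^{2} = \left(-4\right)^{2} = 16$)
$\left(L - \frac{9}{141}\right) c{\left(12 \right)} = \left(-598 - \frac{9}{141}\right) 16 = \left(-598 - \frac{3}{47}\right) 16 = \left(- \frac{28109}{47}\right) 16 = - \frac{449744}{47}$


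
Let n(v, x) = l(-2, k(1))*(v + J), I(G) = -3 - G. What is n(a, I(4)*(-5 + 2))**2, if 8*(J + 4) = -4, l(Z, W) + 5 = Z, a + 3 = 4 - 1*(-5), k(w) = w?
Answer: 441/4 ≈ 110.25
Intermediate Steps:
a = 6 (a = -3 + (4 - 1*(-5)) = -3 + (4 + 5) = -3 + 9 = 6)
l(Z, W) = -5 + Z
J = -9/2 (J = -4 + (1/8)*(-4) = -4 - 1/2 = -9/2 ≈ -4.5000)
n(v, x) = 63/2 - 7*v (n(v, x) = (-5 - 2)*(v - 9/2) = -7*(-9/2 + v) = 63/2 - 7*v)
n(a, I(4)*(-5 + 2))**2 = (63/2 - 7*6)**2 = (63/2 - 42)**2 = (-21/2)**2 = 441/4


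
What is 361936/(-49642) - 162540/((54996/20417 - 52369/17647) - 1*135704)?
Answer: -821630413732499524/134844459057190633 ≈ -6.0932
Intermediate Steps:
361936/(-49642) - 162540/((54996/20417 - 52369/17647) - 1*135704) = 361936*(-1/49642) - 162540/((54996*(1/20417) - 52369*1/17647) - 135704) = -180968/24821 - 162540/((54996/20417 - 52369/17647) - 135704) = -180968/24821 - 162540/(-98703461/360298799 - 135704) = -180968/24821 - 162540/(-48894086922957/360298799) = -180968/24821 - 162540*(-360298799/48894086922957) = -180968/24821 + 6506996309940/5432676324773 = -821630413732499524/134844459057190633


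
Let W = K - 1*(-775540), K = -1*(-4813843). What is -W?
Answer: -5589383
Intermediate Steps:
K = 4813843
W = 5589383 (W = 4813843 - 1*(-775540) = 4813843 + 775540 = 5589383)
-W = -1*5589383 = -5589383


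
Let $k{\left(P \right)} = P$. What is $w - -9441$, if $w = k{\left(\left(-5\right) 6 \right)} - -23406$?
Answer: $32817$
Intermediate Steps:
$w = 23376$ ($w = \left(-5\right) 6 - -23406 = -30 + 23406 = 23376$)
$w - -9441 = 23376 - -9441 = 23376 + 9441 = 32817$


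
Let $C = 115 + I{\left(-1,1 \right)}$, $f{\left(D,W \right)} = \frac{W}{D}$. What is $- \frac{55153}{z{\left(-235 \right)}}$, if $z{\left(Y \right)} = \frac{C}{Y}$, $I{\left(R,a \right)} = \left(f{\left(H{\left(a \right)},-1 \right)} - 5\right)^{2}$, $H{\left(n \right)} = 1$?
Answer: $\frac{12960955}{151} \approx 85834.0$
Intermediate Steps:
$I{\left(R,a \right)} = 36$ ($I{\left(R,a \right)} = \left(- 1^{-1} - 5\right)^{2} = \left(\left(-1\right) 1 - 5\right)^{2} = \left(-1 - 5\right)^{2} = \left(-6\right)^{2} = 36$)
$C = 151$ ($C = 115 + 36 = 151$)
$z{\left(Y \right)} = \frac{151}{Y}$
$- \frac{55153}{z{\left(-235 \right)}} = - \frac{55153}{151 \frac{1}{-235}} = - \frac{55153}{151 \left(- \frac{1}{235}\right)} = - \frac{55153}{- \frac{151}{235}} = \left(-55153\right) \left(- \frac{235}{151}\right) = \frac{12960955}{151}$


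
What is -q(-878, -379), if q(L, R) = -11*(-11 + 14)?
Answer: 33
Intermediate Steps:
q(L, R) = -33 (q(L, R) = -11*3 = -33)
-q(-878, -379) = -1*(-33) = 33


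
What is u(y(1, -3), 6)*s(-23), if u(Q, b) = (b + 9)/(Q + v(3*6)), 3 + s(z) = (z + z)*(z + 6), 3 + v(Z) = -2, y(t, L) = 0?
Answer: -2337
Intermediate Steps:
v(Z) = -5 (v(Z) = -3 - 2 = -5)
s(z) = -3 + 2*z*(6 + z) (s(z) = -3 + (z + z)*(z + 6) = -3 + (2*z)*(6 + z) = -3 + 2*z*(6 + z))
u(Q, b) = (9 + b)/(-5 + Q) (u(Q, b) = (b + 9)/(Q - 5) = (9 + b)/(-5 + Q))
u(y(1, -3), 6)*s(-23) = ((9 + 6)/(-5 + 0))*(-3 + 2*(-23)**2 + 12*(-23)) = (15/(-5))*(-3 + 2*529 - 276) = (-1/5*15)*(-3 + 1058 - 276) = -3*779 = -2337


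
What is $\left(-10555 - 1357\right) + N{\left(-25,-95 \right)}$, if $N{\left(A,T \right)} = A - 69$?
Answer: $-12006$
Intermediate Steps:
$N{\left(A,T \right)} = -69 + A$ ($N{\left(A,T \right)} = A - 69 = -69 + A$)
$\left(-10555 - 1357\right) + N{\left(-25,-95 \right)} = \left(-10555 - 1357\right) - 94 = -11912 - 94 = -12006$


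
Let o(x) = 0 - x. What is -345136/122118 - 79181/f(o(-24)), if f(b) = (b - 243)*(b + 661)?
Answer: -2339230649/1017751765 ≈ -2.2984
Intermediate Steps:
o(x) = -x
f(b) = (-243 + b)*(661 + b)
-345136/122118 - 79181/f(o(-24)) = -345136/122118 - 79181/(-160623 + (-1*(-24))**2 + 418*(-1*(-24))) = -345136*1/122118 - 79181/(-160623 + 24**2 + 418*24) = -172568/61059 - 79181/(-160623 + 576 + 10032) = -172568/61059 - 79181/(-150015) = -172568/61059 - 79181*(-1/150015) = -172568/61059 + 79181/150015 = -2339230649/1017751765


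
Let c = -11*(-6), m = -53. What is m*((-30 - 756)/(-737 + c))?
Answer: -41658/671 ≈ -62.083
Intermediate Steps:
c = 66
m*((-30 - 756)/(-737 + c)) = -53*(-30 - 756)/(-737 + 66) = -(-41658)/(-671) = -(-41658)*(-1)/671 = -53*786/671 = -41658/671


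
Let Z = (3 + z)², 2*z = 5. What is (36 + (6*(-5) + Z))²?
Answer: 21025/16 ≈ 1314.1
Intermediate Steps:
z = 5/2 (z = (½)*5 = 5/2 ≈ 2.5000)
Z = 121/4 (Z = (3 + 5/2)² = (11/2)² = 121/4 ≈ 30.250)
(36 + (6*(-5) + Z))² = (36 + (6*(-5) + 121/4))² = (36 + (-30 + 121/4))² = (36 + ¼)² = (145/4)² = 21025/16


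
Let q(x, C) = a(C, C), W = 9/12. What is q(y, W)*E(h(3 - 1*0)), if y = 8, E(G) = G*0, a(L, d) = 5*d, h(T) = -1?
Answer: 0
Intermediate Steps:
E(G) = 0
W = ¾ (W = 9*(1/12) = ¾ ≈ 0.75000)
q(x, C) = 5*C
q(y, W)*E(h(3 - 1*0)) = (5*(¾))*0 = (15/4)*0 = 0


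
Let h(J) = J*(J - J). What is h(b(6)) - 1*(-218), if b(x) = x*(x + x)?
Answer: 218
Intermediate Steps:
b(x) = 2*x² (b(x) = x*(2*x) = 2*x²)
h(J) = 0 (h(J) = J*0 = 0)
h(b(6)) - 1*(-218) = 0 - 1*(-218) = 0 + 218 = 218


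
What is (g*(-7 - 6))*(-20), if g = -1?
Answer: -260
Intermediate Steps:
(g*(-7 - 6))*(-20) = -(-7 - 6)*(-20) = -1*(-13)*(-20) = 13*(-20) = -260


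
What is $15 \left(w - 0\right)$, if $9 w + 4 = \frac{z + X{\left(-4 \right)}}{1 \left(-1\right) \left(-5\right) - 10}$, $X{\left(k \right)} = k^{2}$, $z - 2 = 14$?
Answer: $- \frac{52}{3} \approx -17.333$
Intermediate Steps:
$z = 16$ ($z = 2 + 14 = 16$)
$w = - \frac{52}{45}$ ($w = - \frac{4}{9} + \frac{\left(16 + \left(-4\right)^{2}\right) \frac{1}{1 \left(-1\right) \left(-5\right) - 10}}{9} = - \frac{4}{9} + \frac{\left(16 + 16\right) \frac{1}{\left(-1\right) \left(-5\right) - 10}}{9} = - \frac{4}{9} + \frac{32 \frac{1}{5 - 10}}{9} = - \frac{4}{9} + \frac{32 \frac{1}{-5}}{9} = - \frac{4}{9} + \frac{32 \left(- \frac{1}{5}\right)}{9} = - \frac{4}{9} + \frac{1}{9} \left(- \frac{32}{5}\right) = - \frac{4}{9} - \frac{32}{45} = - \frac{52}{45} \approx -1.1556$)
$15 \left(w - 0\right) = 15 \left(- \frac{52}{45} - 0\right) = 15 \left(- \frac{52}{45} + 0\right) = 15 \left(- \frac{52}{45}\right) = - \frac{52}{3}$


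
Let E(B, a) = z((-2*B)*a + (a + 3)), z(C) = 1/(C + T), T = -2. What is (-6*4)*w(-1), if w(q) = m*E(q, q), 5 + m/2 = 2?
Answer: -72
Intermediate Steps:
z(C) = 1/(-2 + C) (z(C) = 1/(C - 2) = 1/(-2 + C))
E(B, a) = 1/(1 + a - 2*B*a) (E(B, a) = 1/(-2 + ((-2*B)*a + (a + 3))) = 1/(-2 + (-2*B*a + (3 + a))) = 1/(-2 + (3 + a - 2*B*a)) = 1/(1 + a - 2*B*a))
m = -6 (m = -10 + 2*2 = -10 + 4 = -6)
w(q) = -6/(1 + q - 2*q²) (w(q) = -6/(1 + q - 2*q*q) = -6/(1 + q - 2*q²))
(-6*4)*w(-1) = (-6*4)*(6/(-1 - 1*(-1) + 2*(-1)²)) = -144/(-1 + 1 + 2*1) = -144/(-1 + 1 + 2) = -144/2 = -24*3 = -72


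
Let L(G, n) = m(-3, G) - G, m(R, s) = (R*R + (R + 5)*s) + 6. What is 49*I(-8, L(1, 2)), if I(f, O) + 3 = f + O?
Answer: 245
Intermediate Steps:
m(R, s) = 6 + R² + s*(5 + R) (m(R, s) = (R² + (5 + R)*s) + 6 = (R² + s*(5 + R)) + 6 = 6 + R² + s*(5 + R))
L(G, n) = 15 + G (L(G, n) = (6 + (-3)² + 5*G - 3*G) - G = (6 + 9 + 5*G - 3*G) - G = (15 + 2*G) - G = 15 + G)
I(f, O) = -3 + O + f (I(f, O) = -3 + (f + O) = -3 + (O + f) = -3 + O + f)
49*I(-8, L(1, 2)) = 49*(-3 + (15 + 1) - 8) = 49*(-3 + 16 - 8) = 49*5 = 245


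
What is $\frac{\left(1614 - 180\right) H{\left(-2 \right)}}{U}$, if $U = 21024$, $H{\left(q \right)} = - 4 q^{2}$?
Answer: $- \frac{239}{219} \approx -1.0913$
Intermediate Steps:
$\frac{\left(1614 - 180\right) H{\left(-2 \right)}}{U} = \frac{\left(1614 - 180\right) \left(- 4 \left(-2\right)^{2}\right)}{21024} = 1434 \left(\left(-4\right) 4\right) \frac{1}{21024} = 1434 \left(-16\right) \frac{1}{21024} = \left(-22944\right) \frac{1}{21024} = - \frac{239}{219}$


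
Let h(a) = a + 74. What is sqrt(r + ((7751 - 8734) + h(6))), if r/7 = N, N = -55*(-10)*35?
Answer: sqrt(133847) ≈ 365.85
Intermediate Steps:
N = 19250 (N = -11*(-50)*35 = 550*35 = 19250)
r = 134750 (r = 7*19250 = 134750)
h(a) = 74 + a
sqrt(r + ((7751 - 8734) + h(6))) = sqrt(134750 + ((7751 - 8734) + (74 + 6))) = sqrt(134750 + (-983 + 80)) = sqrt(134750 - 903) = sqrt(133847)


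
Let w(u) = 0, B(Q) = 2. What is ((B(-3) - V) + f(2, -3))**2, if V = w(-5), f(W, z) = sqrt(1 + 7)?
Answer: 12 + 8*sqrt(2) ≈ 23.314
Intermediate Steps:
f(W, z) = 2*sqrt(2) (f(W, z) = sqrt(8) = 2*sqrt(2))
V = 0
((B(-3) - V) + f(2, -3))**2 = ((2 - 1*0) + 2*sqrt(2))**2 = ((2 + 0) + 2*sqrt(2))**2 = (2 + 2*sqrt(2))**2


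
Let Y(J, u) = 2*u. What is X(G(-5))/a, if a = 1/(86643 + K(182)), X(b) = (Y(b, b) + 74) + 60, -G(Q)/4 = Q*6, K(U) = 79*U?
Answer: 37781854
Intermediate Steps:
G(Q) = -24*Q (G(Q) = -4*Q*6 = -24*Q)
X(b) = 134 + 2*b (X(b) = (2*b + 74) + 60 = (74 + 2*b) + 60 = 134 + 2*b)
a = 1/101021 (a = 1/(86643 + 79*182) = 1/(86643 + 14378) = 1/101021 ≈ 9.8989e-6)
X(G(-5))/a = (134 + 2*(-24*(-5)))/(1/101021) = (134 + 2*120)*101021 = (134 + 240)*101021 = 374*101021 = 37781854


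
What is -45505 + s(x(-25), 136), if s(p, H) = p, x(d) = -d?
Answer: -45480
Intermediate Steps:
-45505 + s(x(-25), 136) = -45505 - 1*(-25) = -45505 + 25 = -45480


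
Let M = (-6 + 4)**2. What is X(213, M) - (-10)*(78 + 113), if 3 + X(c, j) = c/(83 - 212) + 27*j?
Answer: 86574/43 ≈ 2013.3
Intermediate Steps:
M = 4 (M = (-2)**2 = 4)
X(c, j) = -3 + 27*j - c/129 (X(c, j) = -3 + (c/(83 - 212) + 27*j) = -3 + (c/(-129) + 27*j) = -3 + (-c/129 + 27*j) = -3 + (27*j - c/129) = -3 + 27*j - c/129)
X(213, M) - (-10)*(78 + 113) = (-3 + 27*4 - 1/129*213) - (-10)*(78 + 113) = (-3 + 108 - 71/43) - (-10)*191 = 4444/43 - 1*(-1910) = 4444/43 + 1910 = 86574/43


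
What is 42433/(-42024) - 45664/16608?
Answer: -27330325/7270152 ≈ -3.7593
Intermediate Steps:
42433/(-42024) - 45664/16608 = 42433*(-1/42024) - 45664*1/16608 = -42433/42024 - 1427/519 = -27330325/7270152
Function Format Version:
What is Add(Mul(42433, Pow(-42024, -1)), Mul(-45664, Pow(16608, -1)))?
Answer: Rational(-27330325, 7270152) ≈ -3.7593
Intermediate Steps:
Add(Mul(42433, Pow(-42024, -1)), Mul(-45664, Pow(16608, -1))) = Add(Mul(42433, Rational(-1, 42024)), Mul(-45664, Rational(1, 16608))) = Add(Rational(-42433, 42024), Rational(-1427, 519)) = Rational(-27330325, 7270152)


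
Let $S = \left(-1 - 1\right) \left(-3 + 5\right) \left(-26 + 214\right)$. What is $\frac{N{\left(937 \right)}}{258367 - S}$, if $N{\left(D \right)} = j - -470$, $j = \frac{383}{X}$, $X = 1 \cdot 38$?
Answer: $\frac{2027}{1094058} \approx 0.0018527$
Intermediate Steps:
$X = 38$
$j = \frac{383}{38} \approx 10.079$
$N{\left(D \right)} = \frac{18243}{38}$ ($N{\left(D \right)} = \frac{383}{38} - -470 = \frac{383}{38} + 470 = \frac{18243}{38}$)
$S = -752$ ($S = \left(-2\right) 2 \cdot 188 = \left(-4\right) 188 = -752$)
$\frac{N{\left(937 \right)}}{258367 - S} = \frac{18243}{38 \left(258367 - -752\right)} = \frac{18243}{38 \left(258367 + 752\right)} = \frac{18243}{38 \cdot 259119} = \frac{18243}{38} \cdot \frac{1}{259119} = \frac{2027}{1094058}$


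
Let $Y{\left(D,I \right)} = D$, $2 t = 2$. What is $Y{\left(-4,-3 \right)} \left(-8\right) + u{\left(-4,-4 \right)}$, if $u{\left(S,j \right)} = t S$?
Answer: $28$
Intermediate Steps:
$t = 1$ ($t = \frac{1}{2} \cdot 2 = 1$)
$u{\left(S,j \right)} = S$ ($u{\left(S,j \right)} = 1 S = S$)
$Y{\left(-4,-3 \right)} \left(-8\right) + u{\left(-4,-4 \right)} = \left(-4\right) \left(-8\right) - 4 = 32 - 4 = 28$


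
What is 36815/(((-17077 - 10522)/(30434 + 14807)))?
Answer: -1665547415/27599 ≈ -60348.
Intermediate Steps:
36815/(((-17077 - 10522)/(30434 + 14807))) = 36815/((-27599/45241)) = 36815/((-27599*1/45241)) = 36815/(-27599/45241) = 36815*(-45241/27599) = -1665547415/27599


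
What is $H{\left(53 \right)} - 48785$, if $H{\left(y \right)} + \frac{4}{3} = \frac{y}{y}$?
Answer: $- \frac{146356}{3} \approx -48785.0$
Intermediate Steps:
$H{\left(y \right)} = - \frac{1}{3}$ ($H{\left(y \right)} = - \frac{4}{3} + \frac{y}{y} = - \frac{4}{3} + 1 = - \frac{1}{3}$)
$H{\left(53 \right)} - 48785 = - \frac{1}{3} - 48785 = - \frac{146356}{3}$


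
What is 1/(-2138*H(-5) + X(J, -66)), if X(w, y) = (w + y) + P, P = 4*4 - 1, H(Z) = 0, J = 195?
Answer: 1/144 ≈ 0.0069444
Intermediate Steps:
P = 15 (P = 16 - 1 = 15)
X(w, y) = 15 + w + y (X(w, y) = (w + y) + 15 = 15 + w + y)
1/(-2138*H(-5) + X(J, -66)) = 1/(-2138*0 + (15 + 195 - 66)) = 1/(0 + 144) = 1/144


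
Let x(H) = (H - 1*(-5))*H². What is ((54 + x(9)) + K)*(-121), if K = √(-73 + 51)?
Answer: -143748 - 121*I*√22 ≈ -1.4375e+5 - 567.54*I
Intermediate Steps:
x(H) = H²*(5 + H) (x(H) = (H + 5)*H² = (5 + H)*H² = H²*(5 + H))
K = I*√22 (K = √(-22) = I*√22 ≈ 4.6904*I)
((54 + x(9)) + K)*(-121) = ((54 + 9²*(5 + 9)) + I*√22)*(-121) = ((54 + 81*14) + I*√22)*(-121) = ((54 + 1134) + I*√22)*(-121) = (1188 + I*√22)*(-121) = -143748 - 121*I*√22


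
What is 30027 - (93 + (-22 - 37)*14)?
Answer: 30760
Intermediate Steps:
30027 - (93 + (-22 - 37)*14) = 30027 - (93 - 59*14) = 30027 - (93 - 826) = 30027 - 1*(-733) = 30027 + 733 = 30760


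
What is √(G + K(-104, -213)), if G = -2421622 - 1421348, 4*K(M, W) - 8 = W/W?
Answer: I*√15371871/2 ≈ 1960.3*I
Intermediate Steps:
K(M, W) = 9/4 (K(M, W) = 2 + (W/W)/4 = 2 + (¼)*1 = 2 + ¼ = 9/4)
G = -3842970
√(G + K(-104, -213)) = √(-3842970 + 9/4) = √(-15371871/4) = I*√15371871/2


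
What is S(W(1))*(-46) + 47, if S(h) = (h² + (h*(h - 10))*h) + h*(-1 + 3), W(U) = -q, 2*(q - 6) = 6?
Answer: 67943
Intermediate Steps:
q = 9 (q = 6 + (½)*6 = 6 + 3 = 9)
W(U) = -9 (W(U) = -1*9 = -9)
S(h) = h² + 2*h + h²*(-10 + h) (S(h) = (h² + (h*(-10 + h))*h) + h*2 = (h² + h²*(-10 + h)) + 2*h = h² + 2*h + h²*(-10 + h))
S(W(1))*(-46) + 47 = -9*(2 + (-9)² - 9*(-9))*(-46) + 47 = -9*(2 + 81 + 81)*(-46) + 47 = -9*164*(-46) + 47 = -1476*(-46) + 47 = 67896 + 47 = 67943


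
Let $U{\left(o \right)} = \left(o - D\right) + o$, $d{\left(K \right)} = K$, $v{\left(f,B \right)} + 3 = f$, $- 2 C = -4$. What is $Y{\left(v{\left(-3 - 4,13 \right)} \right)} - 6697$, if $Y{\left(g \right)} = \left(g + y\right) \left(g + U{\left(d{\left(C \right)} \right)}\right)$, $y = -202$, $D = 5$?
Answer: $-4365$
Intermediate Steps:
$C = 2$ ($C = \left(- \frac{1}{2}\right) \left(-4\right) = 2$)
$v{\left(f,B \right)} = -3 + f$
$U{\left(o \right)} = -5 + 2 o$ ($U{\left(o \right)} = \left(o - 5\right) + o = \left(-5 + o\right) + o = -5 + 2 o$)
$Y{\left(g \right)} = \left(-1 + g\right) \left(-202 + g\right)$ ($Y{\left(g \right)} = \left(g - 202\right) \left(g + \left(-5 + 2 \cdot 2\right)\right) = \left(-202 + g\right) \left(g + \left(-5 + 4\right)\right) = \left(-202 + g\right) \left(g - 1\right) = \left(-202 + g\right) \left(-1 + g\right) = \left(-1 + g\right) \left(-202 + g\right)$)
$Y{\left(v{\left(-3 - 4,13 \right)} \right)} - 6697 = \left(202 + \left(-3 - 7\right)^{2} - 203 \left(-3 - 7\right)\right) - 6697 = \left(202 + \left(-10\right)^{2} - -2030\right) - 6697 = \left(202 + 100 + 2030\right) - 6697 = 2332 - 6697 = -4365$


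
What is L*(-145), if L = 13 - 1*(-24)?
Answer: -5365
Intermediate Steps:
L = 37 (L = 13 + 24 = 37)
L*(-145) = 37*(-145) = -5365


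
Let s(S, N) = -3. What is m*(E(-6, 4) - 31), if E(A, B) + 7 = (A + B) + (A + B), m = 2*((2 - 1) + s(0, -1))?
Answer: 168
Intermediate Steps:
m = -4 (m = 2*((2 - 1) - 3) = 2*(1 - 3) = 2*(-2) = -4)
E(A, B) = -7 + 2*A + 2*B (E(A, B) = -7 + ((A + B) + (A + B)) = -7 + (2*A + 2*B) = -7 + 2*A + 2*B)
m*(E(-6, 4) - 31) = -4*((-7 + 2*(-6) + 2*4) - 31) = -4*((-7 - 12 + 8) - 31) = -4*(-11 - 31) = -4*(-42) = 168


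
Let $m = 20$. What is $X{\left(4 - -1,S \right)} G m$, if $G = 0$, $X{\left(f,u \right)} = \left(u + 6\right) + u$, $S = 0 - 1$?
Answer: $0$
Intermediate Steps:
$S = -1$ ($S = 0 - 1 = -1$)
$X{\left(f,u \right)} = 6 + 2 u$ ($X{\left(f,u \right)} = \left(6 + u\right) + u = 6 + 2 u$)
$X{\left(4 - -1,S \right)} G m = \left(6 + 2 \left(-1\right)\right) 0 \cdot 20 = \left(6 - 2\right) 0 \cdot 20 = 4 \cdot 0 \cdot 20 = 0 \cdot 20 = 0$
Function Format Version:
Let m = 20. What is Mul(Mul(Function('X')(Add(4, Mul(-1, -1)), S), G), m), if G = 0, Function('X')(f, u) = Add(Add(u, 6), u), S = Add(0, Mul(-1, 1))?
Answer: 0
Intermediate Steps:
S = -1 (S = Add(0, -1) = -1)
Function('X')(f, u) = Add(6, Mul(2, u)) (Function('X')(f, u) = Add(Add(6, u), u) = Add(6, Mul(2, u)))
Mul(Mul(Function('X')(Add(4, Mul(-1, -1)), S), G), m) = Mul(Mul(Add(6, Mul(2, -1)), 0), 20) = Mul(Mul(Add(6, -2), 0), 20) = Mul(Mul(4, 0), 20) = Mul(0, 20) = 0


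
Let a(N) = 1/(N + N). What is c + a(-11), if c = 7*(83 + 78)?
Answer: 24793/22 ≈ 1127.0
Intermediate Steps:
c = 1127 (c = 7*161 = 1127)
a(N) = 1/(2*N)
c + a(-11) = 1127 + (1/2)/(-11) = 1127 + (1/2)*(-1/11) = 1127 - 1/22 = 24793/22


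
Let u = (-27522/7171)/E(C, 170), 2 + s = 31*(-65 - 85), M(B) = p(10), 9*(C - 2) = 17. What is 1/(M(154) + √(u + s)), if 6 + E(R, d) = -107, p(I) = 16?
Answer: 6482584/1988518881 - I*√3054589589148902/3977037762 ≈ 0.00326 - 0.013897*I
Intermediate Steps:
C = 35/9 (C = 2 + (⅑)*17 = 2 + 17/9 = 35/9 ≈ 3.8889)
M(B) = 16
E(R, d) = -113 (E(R, d) = -6 - 107 = -113)
s = -4652 (s = -2 + 31*(-65 - 85) = -2 + 31*(-150) = -2 - 4650 = -4652)
u = 27522/810323 (u = -27522/7171/(-113) = -27522*1/7171*(-1/113) = -27522/7171*(-1/113) = 27522/810323 ≈ 0.033964)
1/(M(154) + √(u + s)) = 1/(16 + √(27522/810323 - 4652)) = 1/(16 + √(-3769595074/810323)) = 1/(16 + I*√3054589589148902/810323)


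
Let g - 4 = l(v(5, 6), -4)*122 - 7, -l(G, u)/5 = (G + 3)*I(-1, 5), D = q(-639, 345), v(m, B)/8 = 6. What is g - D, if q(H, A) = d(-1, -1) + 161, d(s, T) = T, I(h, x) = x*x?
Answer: -777913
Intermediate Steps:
v(m, B) = 48 (v(m, B) = 8*6 = 48)
I(h, x) = x²
q(H, A) = 160 (q(H, A) = -1 + 161 = 160)
D = 160
l(G, u) = -375 - 125*G (l(G, u) = -5*(G + 3)*5² = -5*(3 + G)*25 = -5*(75 + 25*G) = -375 - 125*G)
g = -777753 (g = 4 + ((-375 - 125*48)*122 - 7) = 4 + ((-375 - 6000)*122 - 7) = 4 + (-6375*122 - 7) = 4 + (-777750 - 7) = 4 - 777757 = -777753)
g - D = -777753 - 1*160 = -777753 - 160 = -777913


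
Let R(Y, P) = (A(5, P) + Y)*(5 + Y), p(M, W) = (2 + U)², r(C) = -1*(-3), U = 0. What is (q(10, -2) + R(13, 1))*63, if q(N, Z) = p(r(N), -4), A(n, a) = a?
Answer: 16128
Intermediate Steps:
r(C) = 3
p(M, W) = 4 (p(M, W) = (2 + 0)² = 2² = 4)
q(N, Z) = 4
R(Y, P) = (5 + Y)*(P + Y) (R(Y, P) = (P + Y)*(5 + Y) = (5 + Y)*(P + Y))
(q(10, -2) + R(13, 1))*63 = (4 + (13² + 5*1 + 5*13 + 1*13))*63 = (4 + (169 + 5 + 65 + 13))*63 = (4 + 252)*63 = 256*63 = 16128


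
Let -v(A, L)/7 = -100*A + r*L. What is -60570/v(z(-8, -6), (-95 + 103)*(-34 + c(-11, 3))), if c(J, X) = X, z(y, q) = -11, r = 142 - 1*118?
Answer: -30285/16982 ≈ -1.7834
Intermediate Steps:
r = 24 (r = 142 - 118 = 24)
v(A, L) = -168*L + 700*A (v(A, L) = -7*(-100*A + 24*L) = -168*L + 700*A)
-60570/v(z(-8, -6), (-95 + 103)*(-34 + c(-11, 3))) = -60570/(-168*(-95 + 103)*(-34 + 3) + 700*(-11)) = -60570/(-1344*(-31) - 7700) = -60570/(-168*(-248) - 7700) = -60570/(41664 - 7700) = -60570/33964 = -60570*1/33964 = -30285/16982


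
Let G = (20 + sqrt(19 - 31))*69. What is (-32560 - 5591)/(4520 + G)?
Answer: -56272725/8716783 + 2632419*I*sqrt(3)/17433566 ≈ -6.4557 + 0.26153*I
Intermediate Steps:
G = 1380 + 138*I*sqrt(3) (G = (20 + sqrt(-12))*69 = (20 + 2*I*sqrt(3))*69 = 1380 + 138*I*sqrt(3) ≈ 1380.0 + 239.02*I)
(-32560 - 5591)/(4520 + G) = (-32560 - 5591)/(4520 + (1380 + 138*I*sqrt(3))) = -38151/(5900 + 138*I*sqrt(3))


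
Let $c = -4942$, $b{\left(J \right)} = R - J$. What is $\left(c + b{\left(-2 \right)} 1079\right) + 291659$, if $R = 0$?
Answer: $288875$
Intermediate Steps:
$b{\left(J \right)} = - J$ ($b{\left(J \right)} = 0 - J = - J$)
$\left(c + b{\left(-2 \right)} 1079\right) + 291659 = \left(-4942 + \left(-1\right) \left(-2\right) 1079\right) + 291659 = \left(-4942 + 2 \cdot 1079\right) + 291659 = \left(-4942 + 2158\right) + 291659 = -2784 + 291659 = 288875$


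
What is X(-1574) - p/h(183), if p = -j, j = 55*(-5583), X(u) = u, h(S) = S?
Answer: -198369/61 ≈ -3251.9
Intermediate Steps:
j = -307065
p = 307065 (p = -1*(-307065) = 307065)
X(-1574) - p/h(183) = -1574 - 307065/183 = -1574 - 1*102355/61 = -1574 - 102355/61 = -198369/61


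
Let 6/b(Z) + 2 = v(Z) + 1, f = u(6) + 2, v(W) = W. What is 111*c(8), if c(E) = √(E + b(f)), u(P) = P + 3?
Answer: 111*√215/5 ≈ 325.52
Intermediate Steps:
u(P) = 3 + P
f = 11 (f = (3 + 6) + 2 = 9 + 2 = 11)
b(Z) = 6/(-1 + Z) (b(Z) = 6/(-2 + (Z + 1)) = 6/(-2 + (1 + Z)) = 6/(-1 + Z))
c(E) = √(⅗ + E) (c(E) = √(E + 6/(-1 + 11)) = √(E + 6/10) = √(E + 6*(⅒)) = √(E + ⅗) = √(⅗ + E))
111*c(8) = 111*(√(15 + 25*8)/5) = 111*(√(15 + 200)/5) = 111*(√215/5) = 111*√215/5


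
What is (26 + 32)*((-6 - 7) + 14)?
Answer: 58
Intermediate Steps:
(26 + 32)*((-6 - 7) + 14) = 58*(-13 + 14) = 58*1 = 58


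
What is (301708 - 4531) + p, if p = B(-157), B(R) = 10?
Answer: 297187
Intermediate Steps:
p = 10
(301708 - 4531) + p = (301708 - 4531) + 10 = 297177 + 10 = 297187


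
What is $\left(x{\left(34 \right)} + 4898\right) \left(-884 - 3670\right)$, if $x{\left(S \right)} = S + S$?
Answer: $-22615164$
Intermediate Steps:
$x{\left(S \right)} = 2 S$
$\left(x{\left(34 \right)} + 4898\right) \left(-884 - 3670\right) = \left(2 \cdot 34 + 4898\right) \left(-884 - 3670\right) = \left(68 + 4898\right) \left(-4554\right) = 4966 \left(-4554\right) = -22615164$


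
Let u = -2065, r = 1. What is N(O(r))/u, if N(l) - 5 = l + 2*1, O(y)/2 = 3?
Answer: -13/2065 ≈ -0.0062954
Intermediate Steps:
O(y) = 6 (O(y) = 2*3 = 6)
N(l) = 7 + l (N(l) = 5 + (l + 2*1) = 5 + (l + 2) = 5 + (2 + l) = 7 + l)
N(O(r))/u = (7 + 6)/(-2065) = 13*(-1/2065) = -13/2065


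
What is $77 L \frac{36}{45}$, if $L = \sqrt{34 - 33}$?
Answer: $\frac{308}{5} \approx 61.6$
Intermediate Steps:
$L = 1$ ($L = \sqrt{1} = 1$)
$77 L \frac{36}{45} = 77 \cdot 1 \cdot \frac{36}{45} = 77 \cdot 36 \cdot \frac{1}{45} = 77 \cdot \frac{4}{5} = \frac{308}{5}$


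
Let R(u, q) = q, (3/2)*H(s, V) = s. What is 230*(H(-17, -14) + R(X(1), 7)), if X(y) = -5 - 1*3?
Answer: -2990/3 ≈ -996.67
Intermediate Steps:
H(s, V) = 2*s/3
X(y) = -8 (X(y) = -5 - 3 = -8)
230*(H(-17, -14) + R(X(1), 7)) = 230*((⅔)*(-17) + 7) = 230*(-34/3 + 7) = 230*(-13/3) = -2990/3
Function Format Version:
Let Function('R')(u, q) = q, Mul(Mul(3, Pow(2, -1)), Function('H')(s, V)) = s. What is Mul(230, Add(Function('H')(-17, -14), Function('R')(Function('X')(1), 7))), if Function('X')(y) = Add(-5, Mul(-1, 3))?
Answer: Rational(-2990, 3) ≈ -996.67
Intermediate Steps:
Function('H')(s, V) = Mul(Rational(2, 3), s)
Function('X')(y) = -8 (Function('X')(y) = Add(-5, -3) = -8)
Mul(230, Add(Function('H')(-17, -14), Function('R')(Function('X')(1), 7))) = Mul(230, Add(Mul(Rational(2, 3), -17), 7)) = Mul(230, Add(Rational(-34, 3), 7)) = Mul(230, Rational(-13, 3)) = Rational(-2990, 3)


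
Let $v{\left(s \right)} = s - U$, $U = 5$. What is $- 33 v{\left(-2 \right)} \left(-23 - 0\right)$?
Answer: $-5313$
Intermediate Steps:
$v{\left(s \right)} = -5 + s$ ($v{\left(s \right)} = s - 5 = -5 + s$)
$- 33 v{\left(-2 \right)} \left(-23 - 0\right) = - 33 \left(-5 - 2\right) \left(-23 - 0\right) = \left(-33\right) \left(-7\right) \left(-23 + 0\right) = 231 \left(-23\right) = -5313$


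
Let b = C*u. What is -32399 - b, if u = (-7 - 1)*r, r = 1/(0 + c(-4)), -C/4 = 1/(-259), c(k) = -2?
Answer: -8391357/259 ≈ -32399.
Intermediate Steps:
C = 4/259 (C = -4/(-259) = -4*(-1/259) = 4/259 ≈ 0.015444)
r = -1/2 (r = 1/(0 - 2) = 1/(-2) = -1/2 ≈ -0.50000)
u = 4 (u = (-7 - 1)*(-1/2) = -8*(-1/2) = 4)
b = 16/259 (b = (4/259)*4 = 16/259 ≈ 0.061776)
-32399 - b = -32399 - 1*16/259 = -32399 - 16/259 = -8391357/259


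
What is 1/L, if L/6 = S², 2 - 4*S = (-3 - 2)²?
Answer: 8/1587 ≈ 0.0050410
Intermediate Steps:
S = -23/4 (S = ½ - (-3 - 2)²/4 = ½ - ¼*(-5)² = ½ - ¼*25 = ½ - 25/4 = -23/4 ≈ -5.7500)
L = 1587/8 (L = 6*(-23/4)² = 6*(529/16) = 1587/8 ≈ 198.38)
1/L = 1/(1587/8) = 8/1587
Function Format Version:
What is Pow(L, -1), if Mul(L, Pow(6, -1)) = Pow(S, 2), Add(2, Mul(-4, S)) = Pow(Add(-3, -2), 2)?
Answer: Rational(8, 1587) ≈ 0.0050410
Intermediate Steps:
S = Rational(-23, 4) (S = Add(Rational(1, 2), Mul(Rational(-1, 4), Pow(Add(-3, -2), 2))) = Add(Rational(1, 2), Mul(Rational(-1, 4), Pow(-5, 2))) = Add(Rational(1, 2), Mul(Rational(-1, 4), 25)) = Add(Rational(1, 2), Rational(-25, 4)) = Rational(-23, 4) ≈ -5.7500)
L = Rational(1587, 8) (L = Mul(6, Pow(Rational(-23, 4), 2)) = Mul(6, Rational(529, 16)) = Rational(1587, 8) ≈ 198.38)
Pow(L, -1) = Pow(Rational(1587, 8), -1) = Rational(8, 1587)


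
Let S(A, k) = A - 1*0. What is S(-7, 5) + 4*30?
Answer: 113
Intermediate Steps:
S(A, k) = A (S(A, k) = A + 0 = A)
S(-7, 5) + 4*30 = -7 + 4*30 = -7 + 120 = 113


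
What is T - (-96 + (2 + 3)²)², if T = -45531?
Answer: -50572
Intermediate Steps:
T - (-96 + (2 + 3)²)² = -45531 - (-96 + (2 + 3)²)² = -45531 - (-96 + 5²)² = -45531 - (-96 + 25)² = -45531 - 1*(-71)² = -45531 - 1*5041 = -45531 - 5041 = -50572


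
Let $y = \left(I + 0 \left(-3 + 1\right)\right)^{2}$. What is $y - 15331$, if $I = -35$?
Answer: $-14106$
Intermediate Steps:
$y = 1225$ ($y = \left(-35 + 0 \left(-3 + 1\right)\right)^{2} = \left(-35 + 0 \left(-2\right)\right)^{2} = \left(-35 + 0\right)^{2} = \left(-35\right)^{2} = 1225$)
$y - 15331 = 1225 - 15331 = -14106$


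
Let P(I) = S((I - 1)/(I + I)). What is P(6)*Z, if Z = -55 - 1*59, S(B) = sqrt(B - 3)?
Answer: -19*I*sqrt(93) ≈ -183.23*I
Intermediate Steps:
S(B) = sqrt(-3 + B)
P(I) = sqrt(-3 + (-1 + I)/(2*I)) (P(I) = sqrt(-3 + (I - 1)/(I + I)) = sqrt(-3 + (-1 + I)/((2*I))) = sqrt(-3 + (-1 + I)*(1/(2*I))) = sqrt(-3 + (-1 + I)/(2*I)))
Z = -114 (Z = -55 - 59 = -114)
P(6)*Z = (sqrt(-10 - 2/6)/2)*(-114) = (sqrt(-10 - 2*1/6)/2)*(-114) = (sqrt(-10 - 1/3)/2)*(-114) = (sqrt(-31/3)/2)*(-114) = ((I*sqrt(93)/3)/2)*(-114) = (I*sqrt(93)/6)*(-114) = -19*I*sqrt(93)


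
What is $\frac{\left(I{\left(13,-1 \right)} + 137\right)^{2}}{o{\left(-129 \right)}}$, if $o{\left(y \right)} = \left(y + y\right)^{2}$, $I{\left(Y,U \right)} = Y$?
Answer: $\frac{625}{1849} \approx 0.33802$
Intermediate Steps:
$o{\left(y \right)} = 4 y^{2}$ ($o{\left(y \right)} = \left(2 y\right)^{2} = 4 y^{2}$)
$\frac{\left(I{\left(13,-1 \right)} + 137\right)^{2}}{o{\left(-129 \right)}} = \frac{\left(13 + 137\right)^{2}}{4 \left(-129\right)^{2}} = \frac{150^{2}}{4 \cdot 16641} = \frac{22500}{66564} = 22500 \cdot \frac{1}{66564} = \frac{625}{1849}$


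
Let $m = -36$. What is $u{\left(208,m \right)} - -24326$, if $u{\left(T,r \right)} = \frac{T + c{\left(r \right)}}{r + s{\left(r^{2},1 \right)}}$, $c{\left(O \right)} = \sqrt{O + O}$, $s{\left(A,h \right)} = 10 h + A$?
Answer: $\frac{15447114}{635} + \frac{3 i \sqrt{2}}{635} \approx 24326.0 + 0.0066813 i$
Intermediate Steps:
$s{\left(A,h \right)} = A + 10 h$
$c{\left(O \right)} = \sqrt{2} \sqrt{O}$ ($c{\left(O \right)} = \sqrt{2 O} = \sqrt{2} \sqrt{O}$)
$u{\left(T,r \right)} = \frac{T + \sqrt{2} \sqrt{r}}{10 + r + r^{2}}$ ($u{\left(T,r \right)} = \frac{T + \sqrt{2} \sqrt{r}}{r + \left(r^{2} + 10 \cdot 1\right)} = \frac{T + \sqrt{2} \sqrt{r}}{r + \left(r^{2} + 10\right)} = \frac{T + \sqrt{2} \sqrt{r}}{r + \left(10 + r^{2}\right)} = \frac{T + \sqrt{2} \sqrt{r}}{10 + r + r^{2}}$)
$u{\left(208,m \right)} - -24326 = \frac{208 + \sqrt{2} \sqrt{-36}}{10 - 36 + \left(-36\right)^{2}} - -24326 = \frac{208 + \sqrt{2} \cdot 6 i}{10 - 36 + 1296} + 24326 = \frac{208 + 6 i \sqrt{2}}{1270} + 24326 = \left(\frac{104}{635} + \frac{3 i \sqrt{2}}{635}\right) + 24326 = \frac{15447114}{635} + \frac{3 i \sqrt{2}}{635}$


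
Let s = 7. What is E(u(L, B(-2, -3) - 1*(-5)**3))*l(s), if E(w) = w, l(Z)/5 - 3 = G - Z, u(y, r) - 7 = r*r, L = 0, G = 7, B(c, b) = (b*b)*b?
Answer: 144165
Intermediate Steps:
B(c, b) = b**3 (B(c, b) = b**2*b = b**3)
u(y, r) = 7 + r**2 (u(y, r) = 7 + r*r = 7 + r**2)
l(Z) = 50 - 5*Z (l(Z) = 15 + 5*(7 - Z) = 15 + (35 - 5*Z) = 50 - 5*Z)
E(u(L, B(-2, -3) - 1*(-5)**3))*l(s) = (7 + ((-3)**3 - 1*(-5)**3)**2)*(50 - 5*7) = (7 + (-27 - 1*(-125))**2)*(50 - 35) = (7 + (-27 + 125)**2)*15 = (7 + 98**2)*15 = (7 + 9604)*15 = 9611*15 = 144165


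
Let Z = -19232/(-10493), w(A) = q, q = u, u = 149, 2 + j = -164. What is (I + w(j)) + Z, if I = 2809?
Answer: 31057526/10493 ≈ 2959.8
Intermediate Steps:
j = -166 (j = -2 - 164 = -166)
q = 149
w(A) = 149
Z = 19232/10493 (Z = -19232*(-1/10493) = 19232/10493 ≈ 1.8328)
(I + w(j)) + Z = (2809 + 149) + 19232/10493 = 2958 + 19232/10493 = 31057526/10493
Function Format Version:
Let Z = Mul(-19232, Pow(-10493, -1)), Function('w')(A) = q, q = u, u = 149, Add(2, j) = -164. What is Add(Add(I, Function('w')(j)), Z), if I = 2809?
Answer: Rational(31057526, 10493) ≈ 2959.8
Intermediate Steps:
j = -166 (j = Add(-2, -164) = -166)
q = 149
Function('w')(A) = 149
Z = Rational(19232, 10493) (Z = Mul(-19232, Rational(-1, 10493)) = Rational(19232, 10493) ≈ 1.8328)
Add(Add(I, Function('w')(j)), Z) = Add(Add(2809, 149), Rational(19232, 10493)) = Add(2958, Rational(19232, 10493)) = Rational(31057526, 10493)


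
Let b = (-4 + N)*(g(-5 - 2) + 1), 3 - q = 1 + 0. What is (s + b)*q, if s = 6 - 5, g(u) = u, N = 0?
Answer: 50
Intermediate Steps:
s = 1
q = 2 (q = 3 - (1 + 0) = 3 - 1*1 = 3 - 1 = 2)
b = 24 (b = (-4 + 0)*((-5 - 2) + 1) = -4*(-7 + 1) = -4*(-6) = 24)
(s + b)*q = (1 + 24)*2 = 25*2 = 50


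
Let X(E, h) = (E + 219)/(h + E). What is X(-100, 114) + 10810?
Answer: 21637/2 ≈ 10819.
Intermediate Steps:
X(E, h) = (219 + E)/(E + h)
X(-100, 114) + 10810 = (219 - 100)/(-100 + 114) + 10810 = 119/14 + 10810 = (1/14)*119 + 10810 = 17/2 + 10810 = 21637/2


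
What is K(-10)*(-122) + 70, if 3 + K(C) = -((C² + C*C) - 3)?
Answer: 24470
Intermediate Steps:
K(C) = -2*C² (K(C) = -3 - ((C² + C*C) - 3) = -3 - ((C² + C²) - 3) = -3 - (2*C² - 3) = -3 - (-3 + 2*C²) = -3 + (3 - 2*C²) = -2*C²)
K(-10)*(-122) + 70 = -2*(-10)²*(-122) + 70 = -2*100*(-122) + 70 = -200*(-122) + 70 = 24400 + 70 = 24470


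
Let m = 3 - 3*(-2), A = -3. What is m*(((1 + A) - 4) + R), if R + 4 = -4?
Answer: -126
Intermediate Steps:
R = -8 (R = -4 - 4 = -8)
m = 9 (m = 3 + 6 = 9)
m*(((1 + A) - 4) + R) = 9*(((1 - 3) - 4) - 8) = 9*((-2 - 4) - 8) = 9*(-6 - 8) = 9*(-14) = -126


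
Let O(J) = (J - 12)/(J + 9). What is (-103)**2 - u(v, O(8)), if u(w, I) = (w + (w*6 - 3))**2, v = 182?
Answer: -1604832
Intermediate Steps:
O(J) = (-12 + J)/(9 + J)
u(w, I) = (-3 + 7*w)**2 (u(w, I) = (w + (6*w - 3))**2 = (w + (-3 + 6*w))**2 = (-3 + 7*w)**2)
(-103)**2 - u(v, O(8)) = (-103)**2 - (-3 + 7*182)**2 = 10609 - (-3 + 1274)**2 = 10609 - 1*1271**2 = 10609 - 1*1615441 = 10609 - 1615441 = -1604832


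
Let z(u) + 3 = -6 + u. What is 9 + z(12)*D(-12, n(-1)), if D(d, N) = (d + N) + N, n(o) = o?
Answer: -33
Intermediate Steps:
D(d, N) = d + 2*N (D(d, N) = (N + d) + N = d + 2*N)
z(u) = -9 + u (z(u) = -3 + (-6 + u) = -9 + u)
9 + z(12)*D(-12, n(-1)) = 9 + (-9 + 12)*(-12 + 2*(-1)) = 9 + 3*(-12 - 2) = 9 + 3*(-14) = 9 - 42 = -33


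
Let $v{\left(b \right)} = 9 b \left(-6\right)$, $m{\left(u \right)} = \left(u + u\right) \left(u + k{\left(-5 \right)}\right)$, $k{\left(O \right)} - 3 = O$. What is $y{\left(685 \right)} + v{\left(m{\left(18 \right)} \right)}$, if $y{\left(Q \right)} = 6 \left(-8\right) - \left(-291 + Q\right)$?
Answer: $-31546$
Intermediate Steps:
$y{\left(Q \right)} = 243 - Q$ ($y{\left(Q \right)} = -48 - \left(-291 + Q\right) = 243 - Q$)
$k{\left(O \right)} = 3 + O$
$m{\left(u \right)} = 2 u \left(-2 + u\right)$ ($m{\left(u \right)} = \left(u + u\right) \left(u + \left(3 - 5\right)\right) = 2 u \left(u - 2\right) = 2 u \left(-2 + u\right)$)
$v{\left(b \right)} = - 54 b$
$y{\left(685 \right)} + v{\left(m{\left(18 \right)} \right)} = \left(243 - 685\right) - 54 \cdot 2 \cdot 18 \left(-2 + 18\right) = \left(243 - 685\right) - 54 \cdot 2 \cdot 18 \cdot 16 = -442 - 31104 = -31546$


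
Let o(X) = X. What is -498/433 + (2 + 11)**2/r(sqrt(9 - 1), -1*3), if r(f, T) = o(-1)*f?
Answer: -498/433 - 169*sqrt(2)/4 ≈ -60.901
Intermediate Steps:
r(f, T) = -f
-498/433 + (2 + 11)**2/r(sqrt(9 - 1), -1*3) = -498/433 + (2 + 11)**2/((-sqrt(9 - 1))) = -498*1/433 + 13**2/((-sqrt(8))) = -498/433 + 169/((-2*sqrt(2))) = -498/433 + 169*(-sqrt(2)/4) = -498/433 - 169*sqrt(2)/4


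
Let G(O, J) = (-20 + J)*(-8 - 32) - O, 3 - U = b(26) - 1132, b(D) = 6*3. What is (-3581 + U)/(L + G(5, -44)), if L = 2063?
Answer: -1232/2309 ≈ -0.53356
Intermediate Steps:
b(D) = 18
U = 1117 (U = 3 - (18 - 1132) = 3 - 1*(-1114) = 3 + 1114 = 1117)
G(O, J) = 800 - O - 40*J (G(O, J) = (-20 + J)*(-40) - O = (800 - 40*J) - O = 800 - O - 40*J)
(-3581 + U)/(L + G(5, -44)) = (-3581 + 1117)/(2063 + (800 - 1*5 - 40*(-44))) = -2464/(2063 + (800 - 5 + 1760)) = -2464/(2063 + 2555) = -2464/4618 = -2464*1/4618 = -1232/2309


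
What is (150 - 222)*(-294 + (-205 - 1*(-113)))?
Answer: 27792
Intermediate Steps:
(150 - 222)*(-294 + (-205 - 1*(-113))) = -72*(-294 + (-205 + 113)) = -72*(-294 - 92) = -72*(-386) = 27792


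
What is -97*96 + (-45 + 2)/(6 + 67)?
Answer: -679819/73 ≈ -9312.6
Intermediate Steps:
-97*96 + (-45 + 2)/(6 + 67) = -9312 - 43/73 = -679819/73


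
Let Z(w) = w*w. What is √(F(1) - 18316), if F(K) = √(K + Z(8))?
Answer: √(-18316 + √65) ≈ 135.31*I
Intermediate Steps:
Z(w) = w²
F(K) = √(64 + K) (F(K) = √(K + 8²) = √(K + 64) = √(64 + K))
√(F(1) - 18316) = √(√(64 + 1) - 18316) = √(√65 - 18316) = √(-18316 + √65)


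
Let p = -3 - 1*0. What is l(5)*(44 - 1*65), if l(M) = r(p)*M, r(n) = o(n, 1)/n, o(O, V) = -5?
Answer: -175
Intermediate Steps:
p = -3 (p = -3 + 0 = -3)
r(n) = -5/n
l(M) = 5*M/3 (l(M) = (-5/(-3))*M = (-5*(-1/3))*M = 5*M/3)
l(5)*(44 - 1*65) = ((5/3)*5)*(44 - 1*65) = 25*(44 - 65)/3 = (25/3)*(-21) = -175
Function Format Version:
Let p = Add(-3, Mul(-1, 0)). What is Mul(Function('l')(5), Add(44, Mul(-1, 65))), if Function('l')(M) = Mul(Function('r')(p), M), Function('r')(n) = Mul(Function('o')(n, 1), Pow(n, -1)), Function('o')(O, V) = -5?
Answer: -175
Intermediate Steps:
p = -3 (p = Add(-3, 0) = -3)
Function('r')(n) = Mul(-5, Pow(n, -1))
Function('l')(M) = Mul(Rational(5, 3), M) (Function('l')(M) = Mul(Mul(-5, Pow(-3, -1)), M) = Mul(Mul(-5, Rational(-1, 3)), M) = Mul(Rational(5, 3), M))
Mul(Function('l')(5), Add(44, Mul(-1, 65))) = Mul(Mul(Rational(5, 3), 5), Add(44, Mul(-1, 65))) = Mul(Rational(25, 3), Add(44, -65)) = Mul(Rational(25, 3), -21) = -175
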